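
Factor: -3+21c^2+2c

(3c-1)(7c+3)

Need a pair with product 21·(-3) = -63 and sum 2: that's 9 and -7.
Split the middle term: 21c^2+9c - 7c-3 = 3c(7c+3) - (7c+3).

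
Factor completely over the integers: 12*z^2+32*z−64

4*(3*z−4)*(z+4)

Pull out the common factor 4, then factor the remaining trinomial.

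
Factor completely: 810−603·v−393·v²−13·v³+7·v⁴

Testing divisors of the constant over divisors of the leading coefficient, v = 9 is a root, so (v−9) divides it; the quotient is 7·v³+50·v²+57·v−90.
Then v = −5 is a root, so (v+5) is a factor; dividing leaves 7·v²+15·v−18.
The remaining quadratic factors as (v+3)(7·v−6).

(7·v−6)·(v+3)·(v+5)·(v−9)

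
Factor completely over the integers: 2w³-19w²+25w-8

Among the possible rational roots, w = 1 is a root, so (w-1) divides it; the quotient is 2w²-17w+8.
The remaining quadratic factors as (2w-1)(w-8).

(2w-1)(w-1)(w-8)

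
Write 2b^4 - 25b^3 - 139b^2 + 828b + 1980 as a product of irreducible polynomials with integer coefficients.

Testing divisors of the constant over divisors of the leading coefficient, b = 11/2 is a root, so (2b - 11) is a factor; dividing leaves b^3 - 7b^2 - 108b - 180.
Continuing, b = -6 is a root, so (b + 6) is a factor; dividing leaves b^2 - 13b - 30.
The remaining quadratic factors as (b + 2)(b - 15).

(2b - 11)(b + 2)(b + 6)(b - 15)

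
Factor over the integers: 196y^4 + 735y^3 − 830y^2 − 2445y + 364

(4y + 7)(7y − 1)(7y − 13)(y + 4)

Testing divisors of the constant over divisors of the leading coefficient, y = −4 is a root, so (y + 4) is a factor; dividing leaves 196y^3 − 49y^2 − 634y + 91.
Next, y = 1/7 is a root, so (7y − 1) divides it; the quotient is 28y^2 − 3y − 91.
The remaining quadratic factors as (4y + 7)(7y − 13).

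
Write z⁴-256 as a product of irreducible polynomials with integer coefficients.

(z+4)(z-4)(z²+16)

Write as (z²)² − (16)², then factor z²-16 once more.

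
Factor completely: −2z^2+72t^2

Every term has a factor of 2. Then 36t^2−z^2 = (6t)² − (z)².

2(6t+z)(6t−z)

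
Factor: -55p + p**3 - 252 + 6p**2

By the rational root theorem, p = -4 is a root, so (p + 4) divides it; the quotient is p**2 + 2p - 63.
The remaining quadratic factors as (p + 9)(p - 7).

(p + 4)(p + 9)(p - 7)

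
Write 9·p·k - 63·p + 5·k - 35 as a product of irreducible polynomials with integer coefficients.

Group as (9·p·k - 63·p) + (5·k - 35) = 9·p·(k - 7) + 5·(k - 7).
Both groups share the factor (k - 7).

(9·p + 5)·(k - 7)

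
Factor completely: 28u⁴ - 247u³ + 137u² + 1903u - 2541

By the rational root theorem, u = 7 is a root, so (u - 7) is a factor; dividing leaves 28u³ - 51u² - 220u + 363.
Continuing, u = 3 is a root, giving the factor (u - 3) and quotient 28u² + 33u - 121.
The remaining quadratic factors as (4u + 11)(7u - 11).

(4u + 11)(7u - 11)(u - 3)(u - 7)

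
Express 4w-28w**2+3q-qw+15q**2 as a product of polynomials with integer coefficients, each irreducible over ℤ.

Group: 5q(3q+4w) + (-7w+1)(3q+4w); both groups contain (3q+4w).

(3q+4w)(5q-7w+1)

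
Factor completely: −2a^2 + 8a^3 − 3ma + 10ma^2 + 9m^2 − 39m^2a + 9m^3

Group: 3m(3m^2 − 11ma + 3m − 4a^2 + a) − 2a(3m^2 − 11ma + 3m − 4a^2 + a); both groups contain (3m^2 − 11ma + 3m − 4a^2 + a), so (3m − 2a) is a factor with cofactor 3m^2 − 11ma + 3m − 4a^2 + a.
The cofactor groups again: 3m^2 − 11ma + 3m − 4a^2 + a = 3m(m − 4a + 1) + a(m − 4a + 1); both groups contain (m − 4a + 1), giving (3m + a)(m − 4a + 1).

(3m − 2a)(m − 4a + 1)(3m + a)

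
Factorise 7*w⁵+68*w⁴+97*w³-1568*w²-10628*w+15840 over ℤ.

(7*w-9)*(w+8)*(w-5)*(w²+8*w+44)

Among the possible rational roots, w = -8 is a root, so (w+8) divides it; the quotient is 7*w⁴+12*w³+w²-1576*w+1980.
Next, w = 5 is a root, so (w-5) is a factor; dividing leaves 7*w³+47*w²+236*w-396.
Next, w = 9/7 is a root, so (7*w-9) is a factor; dividing leaves w²+8*w+44.
The quadratic w²+8*w+44 has discriminant -112 < 0 and is irreducible over ℤ.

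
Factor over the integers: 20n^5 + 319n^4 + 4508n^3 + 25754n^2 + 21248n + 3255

(4n + 3)(5n + 1)(n + 7)(n^2 + 8n + 155)

Testing divisors of the constant over divisors of the leading coefficient, n = -1/5 is a root, so (5n + 1) divides it; the quotient is 4n^4 + 63n^3 + 889n^2 + 4973n + 3255.
Next, n = -7 is a root, so (n + 7) divides it; the quotient is 4n^3 + 35n^2 + 644n + 465.
Continuing, n = -3/4 is a root, giving the factor (4n + 3) and quotient n^2 + 8n + 155.
The quadratic n^2 + 8n + 155 has discriminant -556 < 0 and is irreducible over ℤ.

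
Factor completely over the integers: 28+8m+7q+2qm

Group as (2qm+7q) + (8m+28) = q(2m+7) + 4(2m+7).
Both groups share the factor (2m+7).

(2m+7)(q+4)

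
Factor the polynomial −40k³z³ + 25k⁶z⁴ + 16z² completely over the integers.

Pull out the common factor z², leaving 25k⁶z² − 40k³z + 16.
Recognize a perfect-square trinomial with the parts 5k³z and 4.

z²(5k³z − 4)²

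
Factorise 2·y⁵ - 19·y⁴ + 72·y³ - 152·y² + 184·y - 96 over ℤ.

(2·y - 3)·(y - 2)·(y - 4)·(y² - 2·y + 4)

By the rational root theorem, y = 3/2 is a root, giving the factor (2·y - 3) and quotient y⁴ - 8·y³ + 24·y² - 40·y + 32.
Next, y = 4 is a root, so (y - 4) divides it; the quotient is y³ - 4·y² + 8·y - 8.
Then y = 2 is a root, so (y - 2) divides it; the quotient is y² - 2·y + 4.
The quadratic y² - 2·y + 4 has discriminant -12 < 0 and is irreducible over ℤ.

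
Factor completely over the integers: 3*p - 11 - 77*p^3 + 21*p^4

(3*p - 11)*(7*p^3 + 1)

Group as (21*p^4 + 3*p) + (-77*p^3 - 11) = 3*p*(7*p^3 + 1) - 11*(7*p^3 + 1).
Both groups share the factor (7*p^3 + 1).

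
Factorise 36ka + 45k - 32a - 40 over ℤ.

(4a + 5)(9k - 8)

Group as (36ka + 45k) + (-32a - 40) = 9k(4a + 5) - 8(4a + 5).
Both groups share the factor (4a + 5).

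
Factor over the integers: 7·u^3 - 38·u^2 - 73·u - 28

Trying the rational-root candidates, u = 7 is a root, so (u - 7) is a factor; dividing leaves 7·u^2 + 11·u + 4.
The remaining quadratic factors as (7·u + 4)(u + 1).

(7·u + 4)·(u + 1)·(u - 7)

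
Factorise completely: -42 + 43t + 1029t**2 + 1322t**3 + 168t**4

Among the possible rational roots, t = 1/6 is a root, so (6t - 1) is a factor; dividing leaves 28t**3 + 225t**2 + 209t + 42.
Then t = -2/7 is a root, so (7t + 2) divides it; the quotient is 4t**2 + 31t + 21.
The remaining quadratic factors as (4t + 3)(t + 7).

(4t + 3)(6t - 1)(7t + 2)(t + 7)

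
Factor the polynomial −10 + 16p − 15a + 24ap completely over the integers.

(3a + 2)(8p − 5)

Group as (24ap − 15a) + (16p − 10) = 3a(8p − 5) + 2(8p − 5).
Both groups share the factor (8p − 5).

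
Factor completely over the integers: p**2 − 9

Two integers with product −9 and sum 0 are −3 and 3.

(p + 3)(p − 3)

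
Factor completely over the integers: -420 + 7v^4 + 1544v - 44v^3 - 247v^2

Among the possible rational roots, v = 5 is a root, so (v - 5) is a factor; dividing leaves 7v^3 - 9v^2 - 292v + 84.
Next, v = -6 is a root, so (v + 6) is a factor; dividing leaves 7v^2 - 51v + 14.
The remaining quadratic factors as (v - 7)(7v - 2).

(7v - 2)(v + 6)(v - 5)(v - 7)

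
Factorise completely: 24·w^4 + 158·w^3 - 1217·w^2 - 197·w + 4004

(4·w + 7)·(6·w - 13)·(w + 11)·(w - 4)

Among the possible rational roots, w = -7/4 is a root, so (4·w + 7) is a factor; dividing leaves 6·w^3 + 29·w^2 - 355·w + 572.
Next, w = 13/6 is a root, giving the factor (6·w - 13) and quotient w^2 + 7·w - 44.
The remaining quadratic factors as (w + 11)(w - 4).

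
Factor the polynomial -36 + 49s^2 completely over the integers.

Need a pair with product 49·(-36) = -1764 and sum 0: that's -42 and 42.
Split the middle term: 49s^2 - 42s + 42s - 36 = 7s(7s - 6) + 6(7s - 6).

(7s + 6)(7s - 6)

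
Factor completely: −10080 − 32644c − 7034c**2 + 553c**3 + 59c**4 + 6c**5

(2c + 7)(3c + 1)(c − 8)(c**2 + 14c + 180)

Among the possible rational roots, c = 8 is a root, giving the factor (c − 8) and quotient 6c**4 + 107c**3 + 1409c**2 + 4238c + 1260.
Then c = −7/2 is a root, so (2c + 7) is a factor; dividing leaves 3c**3 + 43c**2 + 554c + 180.
Continuing, c = −1/3 is a root, giving the factor (3c + 1) and quotient c**2 + 14c + 180.
The quadratic c**2 + 14c + 180 has discriminant −524 < 0 and is irreducible over ℤ.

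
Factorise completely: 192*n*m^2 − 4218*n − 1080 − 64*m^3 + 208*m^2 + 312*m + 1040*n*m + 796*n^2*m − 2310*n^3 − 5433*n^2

Group: 15*n*(−154*n^2 + 12*n*m − 239*n + 16*m^2 − 4*m − 90) + (−4*m + 12)*(−154*n^2 + 12*n*m − 239*n + 16*m^2 − 4*m − 90); both groups contain (−154*n^2 + 12*n*m − 239*n + 16*m^2 − 4*m − 90), so (15*n − 4*m + 12) is a factor with cofactor −154*n^2 + 12*n*m − 239*n + 16*m^2 − 4*m − 90.
The cofactor groups again: −154*n^2 + 12*n*m − 239*n + 16*m^2 − 4*m − 90 = −14*n*(11*n − 4*m + 10) + (−4*m − 9)*(11*n − 4*m + 10); both groups contain (11*n − 4*m + 10), giving −(14*n + 4*m + 9)*(11*n − 4*m + 10).

−(11*n − 4*m + 10)*(15*n − 4*m + 12)*(14*n + 4*m + 9)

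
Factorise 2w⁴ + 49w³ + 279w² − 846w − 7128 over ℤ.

By the rational root theorem, w = 9/2 is a root, giving the factor (2w − 9) and quotient w³ + 29w² + 270w + 792.
Continuing, w = −11 is a root, so (w + 11) divides it; the quotient is w² + 18w + 72.
The remaining quadratic factors as (w + 12)(w + 6).

(2w − 9)(w + 11)(w + 12)(w + 6)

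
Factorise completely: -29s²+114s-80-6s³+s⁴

Testing divisors of the constant over divisors of the leading coefficient, s = 2 is a root, so (s-2) divides it; the quotient is s³-4s²-37s+40.
Continuing, s = 1 is a root, so (s-1) divides it; the quotient is s²-3s-40.
The remaining quadratic factors as (s-8)(s+5).

(s+5)(s-1)(s-2)(s-8)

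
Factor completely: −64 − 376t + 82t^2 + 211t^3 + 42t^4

(6t + 1)(7t − 8)(t + 2)(t + 4)

Testing divisors of the constant over divisors of the leading coefficient, t = 8/7 is a root, so (7t − 8) is a factor; dividing leaves 6t^3 + 37t^2 + 54t + 8.
Next, t = −4 is a root, so (t + 4) is a factor; dividing leaves 6t^2 + 13t + 2.
The remaining quadratic factors as (t + 2)(6t + 1).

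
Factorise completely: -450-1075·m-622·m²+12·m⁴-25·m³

(3·m+2)·(4·m+5)·(m+5)·(m-9)

Testing divisors of the constant over divisors of the leading coefficient, m = -2/3 is a root, giving the factor (3·m+2) and quotient 4·m³-11·m²-200·m-225.
Continuing, m = -5/4 is a root, so (4·m+5) is a factor; dividing leaves m²-4·m-45.
The remaining quadratic factors as (m+5)(m-9).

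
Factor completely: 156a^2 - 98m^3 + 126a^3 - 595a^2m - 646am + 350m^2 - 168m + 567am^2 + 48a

(2a - 7m)(7a - 7m + 4)(9a - 2m + 6)

Group: 9a(14a^2 - 63am + 8a + 49m^2 - 28m) + (-2m + 6)(14a^2 - 63am + 8a + 49m^2 - 28m); both groups contain (14a^2 - 63am + 8a + 49m^2 - 28m), so (9a - 2m + 6) is a factor with cofactor 14a^2 - 63am + 8a + 49m^2 - 28m.
The cofactor groups again: 14a^2 - 63am + 8a + 49m^2 - 28m = 7a(2a - 7m) + (-7m + 4)(2a - 7m); both groups contain (2a - 7m), giving (7a - 7m + 4)(2a - 7m).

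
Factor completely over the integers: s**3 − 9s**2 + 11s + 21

(s + 1)(s − 3)(s − 7)

By the rational root theorem, s = −1 is a root, giving the factor (s + 1) and quotient s**2 − 10s + 21.
The remaining quadratic factors as (s − 3)(s − 7).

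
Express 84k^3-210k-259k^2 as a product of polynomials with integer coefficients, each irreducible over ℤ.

Pull out the common factor 7k, then factor the remaining trinomial.

7k(3k+2)(4k-15)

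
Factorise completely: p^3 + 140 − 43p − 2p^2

(p + 7)(p − 4)(p − 5)

By the rational root theorem, p = 4 is a root, so (p − 4) is a factor; dividing leaves p^2 + 2p − 35.
The remaining quadratic factors as (p + 7)(p − 5).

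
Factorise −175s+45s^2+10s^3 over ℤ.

Pull out the common factor 5s, then factor the remaining trinomial.

5s(2s−5)(s+7)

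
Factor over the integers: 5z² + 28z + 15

Need a pair with product 5·15 = 75 and sum 28: that's 25 and 3.
Split the middle term: 5z² + 25z + 3z + 15 = 5z(z + 5) + 3(z + 5).

(5z + 3)(z + 5)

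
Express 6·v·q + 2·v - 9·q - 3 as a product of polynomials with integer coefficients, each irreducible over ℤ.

Group as (6·v·q + 2·v) + (-9·q - 3) = 2·v·(3·q + 1) - 3·(3·q + 1).
Both groups share the factor (3·q + 1).

(2·v - 3)·(3·q + 1)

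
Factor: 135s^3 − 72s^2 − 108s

9s(3s + 2)(5s − 6)

Pull out the common factor 9s, then factor the remaining trinomial.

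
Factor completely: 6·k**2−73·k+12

Need a pair with product 6·12 = 72 and sum −73: that's −1 and −72.
Split the middle term: 6·k**2−k − 72·k+12 = k·(6·k−1) − 12·(6·k−1).

(6·k−1)·(k−12)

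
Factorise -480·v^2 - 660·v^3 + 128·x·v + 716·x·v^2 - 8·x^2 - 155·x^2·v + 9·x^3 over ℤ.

(x - 10·v)·(9·x - 11·v - 8)·(x - 6·v)

Group: x·(9·x^2 - 101·x·v - 8·x + 110·v^2 + 80·v) - 6·v·(9·x^2 - 101·x·v - 8·x + 110·v^2 + 80·v); both groups contain (9·x^2 - 101·x·v - 8·x + 110·v^2 + 80·v), so (x - 6·v) is a factor with cofactor 9·x^2 - 101·x·v - 8·x + 110·v^2 + 80·v.
The cofactor groups again: 9·x^2 - 101·x·v - 8·x + 110·v^2 + 80·v = 9·x·(x - 10·v) + (-11·v - 8)·(x - 10·v); both groups contain (x - 10·v), giving (9·x - 11·v - 8)·(x - 10·v).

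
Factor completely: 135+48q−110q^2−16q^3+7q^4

(7q−9)(q+1)(q+3)(q−5)

By the rational root theorem, q = 9/7 is a root, so (7q−9) divides it; the quotient is q^3−q^2−17q−15.
Then q = −3 is a root, giving the factor (q+3) and quotient q^2−4q−5.
The remaining quadratic factors as (q−5)(q+1).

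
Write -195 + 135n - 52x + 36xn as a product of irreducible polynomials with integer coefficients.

Group as (36xn - 52x) + (135n - 195) = 4x(9n - 13) + 15(9n - 13).
Both groups share the factor (9n - 13).

(4x + 15)(9n - 13)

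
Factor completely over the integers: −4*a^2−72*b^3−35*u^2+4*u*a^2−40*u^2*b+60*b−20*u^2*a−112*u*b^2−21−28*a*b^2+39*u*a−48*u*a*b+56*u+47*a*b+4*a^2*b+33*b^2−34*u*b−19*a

Group: u*(−20*u*a−40*u*b−35*u+4*a^2−28*a*b+19*a−72*b^2−39*b+21) + (b−1)*(−20*u*a−40*u*b−35*u+4*a^2−28*a*b+19*a−72*b^2−39*b+21); both groups contain (−20*u*a−40*u*b−35*u+4*a^2−28*a*b+19*a−72*b^2−39*b+21), so (u+b−1) is a factor with cofactor −20*u*a−40*u*b−35*u+4*a^2−28*a*b+19*a−72*b^2−39*b+21.
The cofactor groups again: −20*u*a−40*u*b−35*u+4*a^2−28*a*b+19*a−72*b^2−39*b+21 = −4*a*(5*u−a+9*b−3) + (−8*b−7)*(5*u−a+9*b−3); both groups contain (5*u−a+9*b−3), giving −(4*a+8*b+7)*(5*u−a+9*b−3).

−(5*u−a+9*b−3)*(4*a+8*b+7)*(u+b−1)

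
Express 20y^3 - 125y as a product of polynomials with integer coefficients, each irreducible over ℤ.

Factor out 5y, leaving 4y^2 - 25, which is a difference of two squares.

5y(2y + 5)(2y - 5)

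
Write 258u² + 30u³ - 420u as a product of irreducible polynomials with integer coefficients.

6u(5u - 7)(u + 10)

Pull out the common factor 6u, then factor the remaining trinomial.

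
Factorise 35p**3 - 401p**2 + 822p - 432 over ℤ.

(5p - 8)(7p - 6)(p - 9)

Trying the rational-root candidates, p = 8/5 is a root, so (5p - 8) is a factor; dividing leaves 7p**2 - 69p + 54.
The remaining quadratic factors as (7p - 6)(p - 9).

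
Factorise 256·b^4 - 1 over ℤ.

(4·b + 1)·(4·b - 1)·(16·b^2 + 1)

Write as (16·b^2)² − (1)², then factor 16·b^2 - 1 once more.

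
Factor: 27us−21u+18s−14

Group as (27us−21u) + (18s−14) = 3u(9s−7) + 2(9s−7).
Both groups share the factor (9s−7).

(3u+2)(9s−7)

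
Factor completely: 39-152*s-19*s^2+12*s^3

(3*s-13)*(4*s-1)*(s+3)

Testing divisors of the constant over divisors of the leading coefficient, s = -3 is a root, so (s+3) divides it; the quotient is 12*s^2-55*s+13.
The remaining quadratic factors as (3*s-13)(4*s-1).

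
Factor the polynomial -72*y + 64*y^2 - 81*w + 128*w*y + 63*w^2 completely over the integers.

(7*w + 8*y - 9)*(9*w + 8*y)

Group: 7*w*(9*w + 8*y) + (8*y - 9)*(9*w + 8*y); both groups contain (9*w + 8*y).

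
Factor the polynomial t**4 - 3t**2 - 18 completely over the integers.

Substitute u = t**2 to get a quadratic in u, then factor.
t**2 - 6 is irreducible over ℤ (6 is not a perfect square).
t**2 + 3 is irreducible over ℤ (always positive, so no real roots).

(t**2 + 3)(t**2 - 6)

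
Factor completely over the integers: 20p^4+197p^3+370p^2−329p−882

By the rational root theorem, p = −2 is a root, giving the factor (p+2) and quotient 20p^3+157p^2+56p−441.
Next, p = −7 is a root, so (p+7) is a factor; dividing leaves 20p^2+17p−63.
The remaining quadratic factors as (4p+9)(5p−7).

(4p+9)(5p−7)(p+2)(p+7)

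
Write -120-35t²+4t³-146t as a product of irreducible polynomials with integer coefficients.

(4t+5)(t+2)(t-12)

Testing divisors of the constant over divisors of the leading coefficient, t = -5/4 is a root, so (4t+5) is a factor; dividing leaves t²-10t-24.
The remaining quadratic factors as (t+2)(t-12).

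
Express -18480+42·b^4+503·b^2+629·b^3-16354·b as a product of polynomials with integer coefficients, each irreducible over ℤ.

Testing divisors of the constant over divisors of the leading coefficient, b = 14/3 is a root, so (3·b-14) divides it; the quotient is 14·b^3+275·b^2+1451·b+1320.
Next, b = -11 is a root, so (b+11) is a factor; dividing leaves 14·b^2+121·b+120.
The remaining quadratic factors as (7·b+8)(2·b+15).

(2·b+15)·(3·b-14)·(7·b+8)·(b+11)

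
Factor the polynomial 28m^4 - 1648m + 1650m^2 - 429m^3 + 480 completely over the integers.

(4m - 3)(7m - 4)(m - 10)(m - 4)

Testing divisors of the constant over divisors of the leading coefficient, m = 4/7 is a root, so (7m - 4) divides it; the quotient is 4m^3 - 59m^2 + 202m - 120.
Continuing, m = 3/4 is a root, giving the factor (4m - 3) and quotient m^2 - 14m + 40.
The remaining quadratic factors as (m - 10)(m - 4).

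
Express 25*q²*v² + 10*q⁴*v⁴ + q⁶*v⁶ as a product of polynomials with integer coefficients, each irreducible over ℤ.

Factor out q²*v² first: what remains is q⁴*v⁴ + 10*q²*v² + 25.
Recognize a perfect-square trinomial with the parts 5 and q²*v².

q²*v²*(q²*v² + 5)²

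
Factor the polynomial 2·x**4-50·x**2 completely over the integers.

Factor out 2·x**2, leaving x**2-25, which is a difference of two squares.

2·x**2·(x+5)·(x-5)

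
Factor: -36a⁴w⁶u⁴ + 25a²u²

-a²u²(6aw³u + 5)(6aw³u - 5)

Factor out a²u² first: what remains is -36a²w⁶u² + 25.
Recognize a difference of squares with the parts 5 and 6aw³u.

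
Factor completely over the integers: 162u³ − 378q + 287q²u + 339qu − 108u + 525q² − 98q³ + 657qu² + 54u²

Group: 2q(−49q² − 77qu + 42q − 18u² + 12u) + (−9u − 9)(−49q² − 77qu + 42q − 18u² + 12u); both groups contain (−49q² − 77qu + 42q − 18u² + 12u), so (2q − 9u − 9) is a factor with cofactor −49q² − 77qu + 42q − 18u² + 12u.
The cofactor groups again: −49q² − 77qu + 42q − 18u² + 12u = −7q(7q + 9u − 6) − 2u(7q + 9u − 6); both groups contain (7q + 9u − 6), giving −(7q + 2u)(7q + 9u − 6).

−(2q − 9u − 9)(7q + 2u)(7q + 9u − 6)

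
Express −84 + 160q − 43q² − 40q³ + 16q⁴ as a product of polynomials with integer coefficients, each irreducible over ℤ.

(4q − 3)(4q − 7)(q + 2)(q − 2)

Trying the rational-root candidates, q = 3/4 is a root, giving the factor (4q − 3) and quotient 4q³ − 7q² − 16q + 28.
Next, q = −2 is a root, giving the factor (q + 2) and quotient 4q² − 15q + 14.
The remaining quadratic factors as (4q − 7)(q − 2).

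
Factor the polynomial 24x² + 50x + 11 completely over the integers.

(4x + 1)(6x + 11)

Need a pair with product 24·11 = 264 and sum 50: that's 6 and 44.
Split the middle term: 24x² + 6x + 44x + 11 = 6x(4x + 1) + 11(4x + 1).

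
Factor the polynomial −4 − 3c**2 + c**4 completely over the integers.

(c + 2)(c − 2)(c**2 + 1)

Substitute u = c**2 to get a quadratic in u, then factor.
c**2 + 1 is irreducible over ℤ (sum of squares).
c**2 − 4 is a difference of squares.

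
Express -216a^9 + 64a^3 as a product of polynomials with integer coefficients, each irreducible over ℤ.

-8a^3(3a^2 - 2)(9a^4 + 6a^2 + 4)

Every term has a factor of 8a^3; factoring it out leaves -27a^6 + 8.
Recognize a difference of cubes with the parts 2 and 3a^2.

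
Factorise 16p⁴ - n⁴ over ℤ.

(2p - n)(2p + n)(4p² + n²)

(2p)⁴ − (n)⁴ = ((2p)² − (n)²)((2p)² + (n)²); the first factor splits again, the second (4p² + n²) is irreducible.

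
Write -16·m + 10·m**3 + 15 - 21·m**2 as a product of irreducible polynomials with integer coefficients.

(2·m - 5)·(5·m - 3)·(m + 1)

Testing divisors of the constant over divisors of the leading coefficient, m = -1 is a root, so (m + 1) divides it; the quotient is 10·m**2 - 31·m + 15.
The remaining quadratic factors as (2·m - 5)(5·m - 3).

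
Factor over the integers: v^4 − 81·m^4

Difference of squares twice: with A = v and B = 3·m, A⁴ − B⁴ = (A² − B²)(A² + B²), and A² − B² factors again.

(v − 3·m)·(v + 3·m)·(v^2 + 9·m^2)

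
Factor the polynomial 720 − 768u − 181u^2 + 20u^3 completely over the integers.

(4u + 15)(5u − 4)(u − 12)

Trying the rational-root candidates, u = −15/4 is a root, so (4u + 15) is a factor; dividing leaves 5u^2 − 64u + 48.
The remaining quadratic factors as (u − 12)(5u − 4).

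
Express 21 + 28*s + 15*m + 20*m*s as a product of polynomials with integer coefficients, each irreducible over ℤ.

Group as (20*m*s + 15*m) + (28*s + 21) = 5*m*(4*s + 3) + 7*(4*s + 3).
Both groups share the factor (4*s + 3).

(4*s + 3)*(5*m + 7)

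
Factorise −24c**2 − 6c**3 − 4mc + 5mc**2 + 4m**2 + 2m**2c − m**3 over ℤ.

Group: m(−m**2 + mc + 6c**2) + (−c − 4)(−m**2 + mc + 6c**2); both groups contain (−m**2 + mc + 6c**2), so (m − c − 4) is a factor with cofactor −m**2 + mc + 6c**2.
The cofactor groups again: −m**2 + mc + 6c**2 = −m(m + 2c) + 3c(m + 2c); both groups contain (m + 2c), giving −(m − 3c)(m + 2c).

−(m − 3c)(m − c − 4)(m + 2c)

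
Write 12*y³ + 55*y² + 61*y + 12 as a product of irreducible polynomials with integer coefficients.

Testing divisors of the constant over divisors of the leading coefficient, y = -1/4 is a root, giving the factor (4*y + 1) and quotient 3*y² + 13*y + 12.
The remaining quadratic factors as (y + 3)(3*y + 4).

(3*y + 4)*(4*y + 1)*(y + 3)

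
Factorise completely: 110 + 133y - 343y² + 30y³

(5y + 2)(6y - 5)(y - 11)

Trying the rational-root candidates, y = -2/5 is a root, so (5y + 2) divides it; the quotient is 6y² - 71y + 55.
The remaining quadratic factors as (6y - 5)(y - 11).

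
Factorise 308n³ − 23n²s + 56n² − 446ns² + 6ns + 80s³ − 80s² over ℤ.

Group: 4n(77n² − 102ns + 14n + 16s² − 16s) + 5s(77n² − 102ns + 14n + 16s² − 16s); both groups contain (77n² − 102ns + 14n + 16s² − 16s), so (4n + 5s) is a factor with cofactor 77n² − 102ns + 14n + 16s² − 16s.
The cofactor groups again: 77n² − 102ns + 14n + 16s² − 16s = 11n(7n − 8s) + (−2s + 2)(7n − 8s); both groups contain (7n − 8s), giving (11n − 2s + 2)(7n − 8s).

(11n − 2s + 2)(4n + 5s)(7n − 8s)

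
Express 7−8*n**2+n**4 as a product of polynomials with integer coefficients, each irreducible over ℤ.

(n+1)*(n−1)*(n**2−7)

Substitute u = n**2 to get a quadratic in u, then factor.
n**2−1 is a difference of squares.
n**2−7 is irreducible over ℤ (7 is not a perfect square).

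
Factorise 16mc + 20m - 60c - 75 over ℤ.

Group as (16mc + 20m) + (-60c - 75) = 4m(4c + 5) - 15(4c + 5).
Both groups share the factor (4c + 5).

(4c + 5)(4m - 15)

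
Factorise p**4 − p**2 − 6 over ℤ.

(p**2 + 2)(p**2 − 3)

Substitute u = p**2 to get a quadratic in u, then factor.
p**2 + 2 is irreducible over ℤ (always positive, so no real roots).
p**2 − 3 is irreducible over ℤ (3 is not a perfect square).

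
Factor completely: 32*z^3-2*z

Pull out the common factor 2*z; 16*z^2-1 is a difference of squares.

2*z*(4*z+1)*(4*z-1)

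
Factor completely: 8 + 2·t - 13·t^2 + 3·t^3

Among the possible rational roots, t = 1 is a root, so (t - 1) divides it; the quotient is 3·t^2 - 10·t - 8.
The remaining quadratic factors as (t - 4)(3·t + 2).

(3·t + 2)·(t - 1)·(t - 4)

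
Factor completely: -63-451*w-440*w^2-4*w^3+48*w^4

Among the possible rational roots, w = -1/6 is a root, giving the factor (6*w+1) and quotient 8*w^3-2*w^2-73*w-63.
Then w = -9/4 is a root, giving the factor (4*w+9) and quotient 2*w^2-5*w-7.
The remaining quadratic factors as (w+1)(2*w-7).

(2*w-7)*(4*w+9)*(6*w+1)*(w+1)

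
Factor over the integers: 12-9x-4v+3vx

Group as (3vx-4v) + (-9x+12) = v(3x-4) - 3(3x-4).
Both groups share the factor (3x-4).

(3x-4)(v-3)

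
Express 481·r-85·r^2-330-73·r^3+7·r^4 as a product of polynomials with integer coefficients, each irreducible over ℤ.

(7·r-10)·(r+3)·(r-1)·(r-11)

Trying the rational-root candidates, r = -3 is a root, so (r+3) divides it; the quotient is 7·r^3-94·r^2+197·r-110.
Then r = 11 is a root, giving the factor (r-11) and quotient 7·r^2-17·r+10.
The remaining quadratic factors as (7·r-10)(r-1).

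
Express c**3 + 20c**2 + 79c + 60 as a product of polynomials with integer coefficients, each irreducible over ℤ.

(c + 1)(c + 15)(c + 4)

By the rational root theorem, c = -4 is a root, so (c + 4) divides it; the quotient is c**2 + 16c + 15.
The remaining quadratic factors as (c + 15)(c + 1).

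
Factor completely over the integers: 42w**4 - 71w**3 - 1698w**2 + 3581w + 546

Testing divisors of the constant over divisors of the leading coefficient, w = 7/3 is a root, giving the factor (3w - 7) and quotient 14w**3 + 9w**2 - 545w - 78.
Then w = -13/2 is a root, giving the factor (2w + 13) and quotient 7w**2 - 41w - 6.
The remaining quadratic factors as (7w + 1)(w - 6).

(2w + 13)(3w - 7)(7w + 1)(w - 6)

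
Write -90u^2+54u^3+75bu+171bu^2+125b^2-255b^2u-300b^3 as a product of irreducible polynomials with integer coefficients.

Group: 5b(-60b^2+21bu+25b+9u^2-15u) + 6u(-60b^2+21bu+25b+9u^2-15u); both groups contain (-60b^2+21bu+25b+9u^2-15u), so (5b+6u) is a factor with cofactor -60b^2+21bu+25b+9u^2-15u.
The cofactor groups again: -60b^2+21bu+25b+9u^2-15u = -5b(12b+3u-5) + 3u(12b+3u-5); both groups contain (12b+3u-5), giving -(5b-3u)(12b+3u-5).

-(12b+3u-5)(5b+6u)(5b-3u)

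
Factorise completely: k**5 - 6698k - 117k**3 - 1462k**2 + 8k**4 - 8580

By the rational root theorem, k = -2 is a root, giving the factor (k + 2) and quotient k**4 + 6k**3 - 129k**2 - 1204k - 4290.
Next, k = 13 is a root, so (k - 13) is a factor; dividing leaves k**3 + 19k**2 + 118k + 330.
Then k = -11 is a root, so (k + 11) is a factor; dividing leaves k**2 + 8k + 30.
The quadratic k**2 + 8k + 30 has discriminant -56 < 0 and is irreducible over ℤ.

(k + 11)(k + 2)(k - 13)(k**2 + 8k + 30)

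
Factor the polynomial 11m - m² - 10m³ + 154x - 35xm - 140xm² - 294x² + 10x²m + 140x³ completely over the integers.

(10x - 10m - 11)(14x + m)(x + m - 1)

Group: 10x(14x² + 15xm - 14x + m² - m) + (-10m - 11)(14x² + 15xm - 14x + m² - m); both groups contain (14x² + 15xm - 14x + m² - m), so (10x - 10m - 11) is a factor with cofactor 14x² + 15xm - 14x + m² - m.
The cofactor groups again: 14x² + 15xm - 14x + m² - m = x(14x + m) + (m - 1)(14x + m); both groups contain (14x + m), giving (x + m - 1)(14x + m).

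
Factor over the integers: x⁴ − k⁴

(x − k)·(x + k)·(x² + k²)

Difference of squares twice: with A = x and B = k, A⁴ − B⁴ = (A² − B²)(A² + B²), and A² − B² factors again.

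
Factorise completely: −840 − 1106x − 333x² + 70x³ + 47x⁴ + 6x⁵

Testing divisors of the constant over divisors of the leading coefficient, x = −5/2 is a root, so (2x + 5) is a factor; dividing leaves 3x⁴ + 16x³ − 5x² − 154x − 168.
Next, x = 3 is a root, so (x − 3) divides it; the quotient is 3x³ + 25x² + 70x + 56.
Then x = −4/3 is a root, so (3x + 4) is a factor; dividing leaves x² + 7x + 14.
The quadratic x² + 7x + 14 has discriminant −7 < 0 and is irreducible over ℤ.

(2x + 5)(3x + 4)(x − 3)(x² + 7x + 14)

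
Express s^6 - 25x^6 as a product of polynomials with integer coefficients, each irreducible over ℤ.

(s^3 + 5x^3)(s^3 - 5x^3)

Recognize a difference of squares with the parts s^3 and 5x^3.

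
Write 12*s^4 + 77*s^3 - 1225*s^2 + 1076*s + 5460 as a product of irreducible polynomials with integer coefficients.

(3*s + 5)*(4*s - 13)*(s + 14)*(s - 6)

By the rational root theorem, s = 13/4 is a root, so (4*s - 13) divides it; the quotient is 3*s^3 + 29*s^2 - 212*s - 420.
Then s = -14 is a root, so (s + 14) is a factor; dividing leaves 3*s^2 - 13*s - 30.
The remaining quadratic factors as (3*s + 5)(s - 6).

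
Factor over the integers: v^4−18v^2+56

(v+2)(v−2)(v^2−14)

Substitute u = v^2 to get a quadratic in u, then factor.
v^2−14 is irreducible over ℤ (14 is not a perfect square).
v^2−4 is a difference of squares.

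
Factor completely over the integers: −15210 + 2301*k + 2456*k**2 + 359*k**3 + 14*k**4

By the rational root theorem, k = 13/7 is a root, so (7*k − 13) is a factor; dividing leaves 2*k**3 + 55*k**2 + 453*k + 1170.
Next, k = −6 is a root, so (k + 6) is a factor; dividing leaves 2*k**2 + 43*k + 195.
The remaining quadratic factors as (2*k + 13)(k + 15).

(2*k + 13)*(7*k − 13)*(k + 15)*(k + 6)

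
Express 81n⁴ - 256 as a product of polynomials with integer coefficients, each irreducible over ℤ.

(3n + 4)(3n - 4)(9n² + 16)

Difference of squares twice: with A = 3n and B = 4, A⁴ − B⁴ = (A² − B²)(A² + B²), and A² − B² factors again.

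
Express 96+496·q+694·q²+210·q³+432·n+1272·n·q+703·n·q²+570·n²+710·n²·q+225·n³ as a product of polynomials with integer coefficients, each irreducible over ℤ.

Group: 9·n·(25·n²+65·n·q+30·n+42·q²+38·q+8) + (5·q+12)·(25·n²+65·n·q+30·n+42·q²+38·q+8); both groups contain (25·n²+65·n·q+30·n+42·q²+38·q+8), so (9·n+5·q+12) is a factor with cofactor 25·n²+65·n·q+30·n+42·q²+38·q+8.
The cofactor groups again: 25·n²+65·n·q+30·n+42·q²+38·q+8 = 5·n·(5·n+6·q+2) + (7·q+4)·(5·n+6·q+2); both groups contain (5·n+6·q+2), giving (5·n+7·q+4)·(5·n+6·q+2).

(5·n+6·q+2)·(5·n+7·q+4)·(9·n+5·q+12)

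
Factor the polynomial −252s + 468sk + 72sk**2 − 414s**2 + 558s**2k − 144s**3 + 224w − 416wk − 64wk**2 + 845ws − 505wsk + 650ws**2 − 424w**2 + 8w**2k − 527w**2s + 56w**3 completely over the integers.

(8w − 9s)(w − 8s − k − 7)(7w − 2s + 8k − 4)

Group: w(56w**2 − 79ws + 64wk − 32w + 18s**2 − 72sk + 36s) + (−8s − k − 7)(56w**2 − 79ws + 64wk − 32w + 18s**2 − 72sk + 36s); both groups contain (56w**2 − 79ws + 64wk − 32w + 18s**2 − 72sk + 36s), so (w − 8s − k − 7) is a factor with cofactor 56w**2 − 79ws + 64wk − 32w + 18s**2 − 72sk + 36s.
The cofactor groups again: 56w**2 − 79ws + 64wk − 32w + 18s**2 − 72sk + 36s = 8w(7w − 2s + 8k − 4) − 9s(7w − 2s + 8k − 4); both groups contain (7w − 2s + 8k − 4), giving (8w − 9s)(7w − 2s + 8k − 4).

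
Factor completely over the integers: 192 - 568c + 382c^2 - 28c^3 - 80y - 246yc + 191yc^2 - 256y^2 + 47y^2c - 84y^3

Group: 7y(-12y^2 + 5yc - 16y + 28c^2 - 46c + 16) + (-c + 12)(-12y^2 + 5yc - 16y + 28c^2 - 46c + 16); both groups contain (-12y^2 + 5yc - 16y + 28c^2 - 46c + 16), so (7y - c + 12) is a factor with cofactor -12y^2 + 5yc - 16y + 28c^2 - 46c + 16.
The cofactor groups again: -12y^2 + 5yc - 16y + 28c^2 - 46c + 16 = -4y(3y + 4c - 2) + (7c - 8)(3y + 4c - 2); both groups contain (3y + 4c - 2), giving -(4y - 7c + 8)(3y + 4c - 2).

-(4y - 7c + 8)(7y - c + 12)(3y + 4c - 2)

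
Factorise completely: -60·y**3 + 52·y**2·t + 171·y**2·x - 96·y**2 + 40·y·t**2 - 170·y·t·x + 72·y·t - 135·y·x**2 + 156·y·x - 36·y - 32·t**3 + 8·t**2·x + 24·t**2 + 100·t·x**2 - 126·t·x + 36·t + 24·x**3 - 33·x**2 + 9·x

-(3·y - 2·t - 3·x + 3)·(4·y - 4·t - x)·(5·y + 4·t - 8·x + 3)

Group: 4·y·(-15·y**2 - 2·y·t + 39·y·x - 24·y + 8·t**2 - 4·t·x - 6·t - 24·x**2 + 33·x - 9) + (-4·t - x)·(-15·y**2 - 2·y·t + 39·y·x - 24·y + 8·t**2 - 4·t·x - 6·t - 24·x**2 + 33·x - 9); both groups contain (-15·y**2 - 2·y·t + 39·y·x - 24·y + 8·t**2 - 4·t·x - 6·t - 24·x**2 + 33·x - 9), so (4·y - 4·t - x) is a factor with cofactor -15·y**2 - 2·y·t + 39·y·x - 24·y + 8·t**2 - 4·t·x - 6·t - 24·x**2 + 33·x - 9.
The cofactor groups again: -15·y**2 - 2·y·t + 39·y·x - 24·y + 8·t**2 - 4·t·x - 6·t - 24·x**2 + 33·x - 9 = -3·y·(5·y + 4·t - 8·x + 3) + (2·t + 3·x - 3)·(5·y + 4·t - 8·x + 3); both groups contain (5·y + 4·t - 8·x + 3), giving -(3·y - 2·t - 3·x + 3)·(5·y + 4·t - 8·x + 3).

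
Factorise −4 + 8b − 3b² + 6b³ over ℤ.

(2b − 1)(3b² + 4)

Group as (6b³ + 8b) + (−3b² − 4) = 2b(3b² + 4) − (3b² + 4).
Both groups share the factor (3b² + 4).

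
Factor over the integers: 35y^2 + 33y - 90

Need a pair with product 35·(-90) = -3150 and sum 33: that's -42 and 75.
Split the middle term: 35y^2 - 42y + 75y - 90 = 7y(5y - 6) + 15(5y - 6).

(5y - 6)(7y + 15)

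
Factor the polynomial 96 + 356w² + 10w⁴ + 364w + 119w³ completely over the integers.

(2w + 3)(5w + 2)(w + 2)(w + 8)

Trying the rational-root candidates, w = −3/2 is a root, so (2w + 3) divides it; the quotient is 5w³ + 52w² + 100w + 32.
Then w = −2/5 is a root, so (5w + 2) divides it; the quotient is w² + 10w + 16.
The remaining quadratic factors as (w + 2)(w + 8).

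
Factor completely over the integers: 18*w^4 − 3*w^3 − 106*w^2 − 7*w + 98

(3*w − 7)*(6*w + 7)*(w + 2)*(w − 1)

By the rational root theorem, w = 1 is a root, so (w − 1) divides it; the quotient is 18*w^3 + 15*w^2 − 91*w − 98.
Continuing, w = −7/6 is a root, so (6*w + 7) is a factor; dividing leaves 3*w^2 − w − 14.
The remaining quadratic factors as (w + 2)(3*w − 7).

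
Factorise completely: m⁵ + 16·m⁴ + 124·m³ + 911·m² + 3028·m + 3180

By the rational root theorem, m = -3 is a root, giving the factor (m + 3) and quotient m⁴ + 13·m³ + 85·m² + 656·m + 1060.
Then m = -10 is a root, so (m + 10) is a factor; dividing leaves m³ + 3·m² + 55·m + 106.
Then m = -2 is a root, giving the factor (m + 2) and quotient m² + m + 53.
The quadratic m² + m + 53 has discriminant -211 < 0 and is irreducible over ℤ.

(m + 10)·(m + 2)·(m + 3)·(m² + m + 53)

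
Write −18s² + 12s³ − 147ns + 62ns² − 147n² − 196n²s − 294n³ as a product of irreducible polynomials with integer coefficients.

−(6n − 2s + 3)(7n + 6s)(7n + s)

Group: 6n(−49n² − 49ns − 6s²) + (−2s + 3)(−49n² − 49ns − 6s²); both groups contain (−49n² − 49ns − 6s²), so (6n − 2s + 3) is a factor with cofactor −49n² − 49ns − 6s².
The cofactor groups again: −49n² − 49ns − 6s² = −7n(7n + s) − 6s(7n + s); both groups contain (7n + s), giving −(7n + 6s)(7n + s).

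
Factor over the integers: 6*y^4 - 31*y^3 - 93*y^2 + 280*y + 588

Testing divisors of the constant over divisors of the leading coefficient, y = 6 is a root, so (y - 6) divides it; the quotient is 6*y^3 + 5*y^2 - 63*y - 98.
Next, y = -2 is a root, so (y + 2) divides it; the quotient is 6*y^2 - 7*y - 49.
The remaining quadratic factors as (3*y + 7)(2*y - 7).

(2*y - 7)*(3*y + 7)*(y + 2)*(y - 6)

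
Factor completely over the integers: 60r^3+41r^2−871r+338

(3r+13)(4r−13)(5r−2)

Testing divisors of the constant over divisors of the leading coefficient, r = 13/4 is a root, so (4r−13) divides it; the quotient is 15r^2+59r−26.
The remaining quadratic factors as (5r−2)(3r+13).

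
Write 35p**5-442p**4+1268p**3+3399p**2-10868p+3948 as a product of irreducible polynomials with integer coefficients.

Trying the rational-root candidates, p = -14/5 is a root, so (5p+14) divides it; the quotient is 7p**4-108p**3+556p**2-877p+282.
Then p = 2 is a root, giving the factor (p-2) and quotient 7p**3-94p**2+368p-141.
Then p = 3/7 is a root, so (7p-3) is a factor; dividing leaves p**2-13p+47.
The quadratic p**2-13p+47 has discriminant -19 < 0 and is irreducible over ℤ.

(5p+14)(7p-3)(p-2)(p**2-13p+47)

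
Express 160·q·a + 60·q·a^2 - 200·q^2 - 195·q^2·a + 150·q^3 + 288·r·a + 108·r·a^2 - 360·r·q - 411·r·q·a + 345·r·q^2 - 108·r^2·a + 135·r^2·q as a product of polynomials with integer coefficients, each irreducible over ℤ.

(3·r + 6·q - 3·a - 8)·(5·q - 4·a)·(9·r + 5·q)

Group: 3·r·(45·r·q - 36·r·a + 25·q^2 - 20·q·a) + (6·q - 3·a - 8)·(45·r·q - 36·r·a + 25·q^2 - 20·q·a); both groups contain (45·r·q - 36·r·a + 25·q^2 - 20·q·a), so (3·r + 6·q - 3·a - 8) is a factor with cofactor 45·r·q - 36·r·a + 25·q^2 - 20·q·a.
The cofactor groups again: 45·r·q - 36·r·a + 25·q^2 - 20·q·a = 5·q·(9·r + 5·q) - 4·a·(9·r + 5·q); both groups contain (9·r + 5·q), giving (5·q - 4·a)·(9·r + 5·q).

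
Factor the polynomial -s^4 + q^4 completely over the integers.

(q)⁴ − (s)⁴ = ((q)² − (s)²)((q)² + (s)²); the first factor splits again, the second (q^2 + s^2) is irreducible.

(q + s)(q - s)(q^2 + s^2)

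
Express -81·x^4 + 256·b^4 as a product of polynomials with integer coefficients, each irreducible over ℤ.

(4·b)⁴ − (3·x)⁴ = ((4·b)² − (3·x)²)((4·b)² + (3·x)²); the first factor splits again, the second (16·b^2 + 9·x^2) is irreducible.

(4·b + 3·x)·(4·b - 3·x)·(16·b^2 + 9·x^2)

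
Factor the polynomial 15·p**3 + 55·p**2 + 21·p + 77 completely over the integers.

Group as (15·p**3 + 21·p) + (55·p**2 + 77) = 3·p·(5·p**2 + 7) + 11·(5·p**2 + 7).
Both groups share the factor (5·p**2 + 7).

(3·p + 11)·(5·p**2 + 7)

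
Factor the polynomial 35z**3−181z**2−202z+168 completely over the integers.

Trying the rational-root candidates, z = −7/5 is a root, giving the factor (5z+7) and quotient 7z**2−46z+24.
The remaining quadratic factors as (z−6)(7z−4).

(5z+7)(7z−4)(z−6)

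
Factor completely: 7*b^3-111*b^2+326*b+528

(7*b+8)*(b-11)*(b-6)

By the rational root theorem, b = -8/7 is a root, so (7*b+8) divides it; the quotient is b^2-17*b+66.
The remaining quadratic factors as (b-11)(b-6).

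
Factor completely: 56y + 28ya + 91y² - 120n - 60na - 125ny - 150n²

Group: -10n(15n - 7y) + (-13y - 4a - 8)(15n - 7y); both groups contain (15n - 7y).

-(15n - 7y)(10n + 13y + 4a + 8)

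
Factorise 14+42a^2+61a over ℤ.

(6a+7)(7a+2)

Need a pair with product 42·14 = 588 and sum 61: that's 12 and 49.
Split the middle term: 42a^2+12a + 49a+14 = 6a(7a+2) + 7(7a+2).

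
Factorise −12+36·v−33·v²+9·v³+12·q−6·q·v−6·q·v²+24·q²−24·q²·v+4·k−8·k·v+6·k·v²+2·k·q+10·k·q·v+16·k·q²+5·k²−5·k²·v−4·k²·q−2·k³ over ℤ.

Group: k·(−2·k²+4·k·q+k·v+k−6·q·v+6·q+3·v²−9·v+6) + (4·q+3·v−2)·(−2·k²+4·k·q+k·v+k−6·q·v+6·q+3·v²−9·v+6); both groups contain (−2·k²+4·k·q+k·v+k−6·q·v+6·q+3·v²−9·v+6), so (k+4·q+3·v−2) is a factor with cofactor −2·k²+4·k·q+k·v+k−6·q·v+6·q+3·v²−9·v+6.
The cofactor groups again: −2·k²+4·k·q+k·v+k−6·q·v+6·q+3·v²−9·v+6 = −2·k·(k−2·q+v−2) + (3·v−3)·(k−2·q+v−2); both groups contain (k−2·q+v−2), giving −(2·k−3·v+3)·(k−2·q+v−2).

−(2·k−3·v+3)·(k+4·q+3·v−2)·(k−2·q+v−2)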